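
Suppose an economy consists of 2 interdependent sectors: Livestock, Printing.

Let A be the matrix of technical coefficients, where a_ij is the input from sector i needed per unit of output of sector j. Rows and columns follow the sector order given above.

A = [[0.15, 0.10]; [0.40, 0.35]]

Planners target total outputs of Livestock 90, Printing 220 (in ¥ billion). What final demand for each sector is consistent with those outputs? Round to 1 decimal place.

I − A =
  [   0.85    -0.10]
  [  -0.40     0.65]
d = (I − A) x:
  d_L = (+0.85)·90 + (-0.10)·220 = 54.5
  d_P = (-0.40)·90 + (+0.65)·220 = 107.0

d_L = 54.5, d_P = 107.0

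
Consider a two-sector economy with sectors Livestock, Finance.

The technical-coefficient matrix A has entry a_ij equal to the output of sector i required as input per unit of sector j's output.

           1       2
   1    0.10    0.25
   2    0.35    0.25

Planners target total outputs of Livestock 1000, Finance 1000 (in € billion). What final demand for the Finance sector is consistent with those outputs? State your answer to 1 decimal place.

d_2 = 400.0

I − A =
  [   0.90    -0.25]
  [  -0.35     0.75]
d = (I − A) x:
  d_1 = (+0.90)·1000 + (-0.25)·1000 = 650.0
  d_2 = (-0.35)·1000 + (+0.75)·1000 = 400.0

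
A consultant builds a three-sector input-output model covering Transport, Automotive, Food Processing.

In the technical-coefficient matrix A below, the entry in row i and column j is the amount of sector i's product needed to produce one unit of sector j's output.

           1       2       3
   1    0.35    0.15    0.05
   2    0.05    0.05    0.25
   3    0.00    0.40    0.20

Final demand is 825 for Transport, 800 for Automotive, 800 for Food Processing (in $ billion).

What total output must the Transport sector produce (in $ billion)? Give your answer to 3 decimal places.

I − A =
  [   0.65    -0.15    -0.05]
  [  -0.05     0.95    -0.25]
  [   0.00    -0.40     0.80]
Cofactors of I−A, C_ij = (−1)^(i+j)·(minor ij) (rows/columns in the sector order above):
  C_11 = (0.95)(0.80) − (-0.25)(-0.40) = 0.6600
  C_12 = −[(-0.05)(0.80) − (-0.25)(0.00)] = 0.0400
  C_13 = (-0.05)(-0.40) − (0.95)(0.00) = 0.0200
  C_21 = −[(-0.15)(0.80) − (-0.05)(-0.40)] = 0.1400
  C_22 = (0.65)(0.80) − (-0.05)(0.00) = 0.5200
  C_23 = −[(0.65)(-0.40) − (-0.15)(0.00)] = 0.2600
  C_31 = (-0.15)(-0.25) − (-0.05)(0.95) = 0.0850
  C_32 = −[(0.65)(-0.25) − (-0.05)(-0.05)] = 0.1650
  C_33 = (0.65)(0.95) − (-0.15)(-0.05) = 0.6100
det(I−A) = Σ_j (I−A)_1j·C_1j = (0.65)(0.6600) + (-0.15)(0.0400) + (-0.05)(0.0200) = 0.4220
adj(I−A) = Cᵀ =
  [ 0.6600   0.1400   0.0850]
  [ 0.0400   0.5200   0.1650]
  [ 0.0200   0.2600   0.6100]
(I − A)⁻¹ = adj(I−A) / det(I−A) ≈
  [   1.5640     0.3318     0.2014]
  [   0.0948     1.2322     0.3910]
  [   0.0474     0.6161     1.4455]
x = (I − A)⁻¹ d = adj(I−A)·d / det(I−A), with det(I−A) = 0.4220:
  x_1 = (0.6600·825 + 0.1400·800 + 0.0850·800) / 0.4220 = 724.50 / 0.4220 ≈ 1716.825
  x_2 = (0.0400·825 + 0.5200·800 + 0.1650·800) / 0.4220 = 581.00 / 0.4220 ≈ 1376.777
  x_3 = (0.0200·825 + 0.2600·800 + 0.6100·800) / 0.4220 = 712.50 / 0.4220 ≈ 1688.389

x_1 = 1716.825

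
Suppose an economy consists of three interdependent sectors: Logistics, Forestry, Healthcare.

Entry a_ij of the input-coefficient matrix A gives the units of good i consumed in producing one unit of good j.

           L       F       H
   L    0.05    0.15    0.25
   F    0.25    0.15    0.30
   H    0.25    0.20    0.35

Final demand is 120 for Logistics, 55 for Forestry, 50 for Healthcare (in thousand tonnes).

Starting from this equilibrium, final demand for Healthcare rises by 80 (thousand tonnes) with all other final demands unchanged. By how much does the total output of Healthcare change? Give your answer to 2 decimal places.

I − A =
  [   0.95    -0.15    -0.25]
  [  -0.25     0.85    -0.30]
  [  -0.25    -0.20     0.65]
Cofactors of I−A, C_ij = (−1)^(i+j)·(minor ij) (rows/columns in the sector order above):
  C_11 = (0.85)(0.65) − (-0.30)(-0.20) = 0.4925
  C_12 = −[(-0.25)(0.65) − (-0.30)(-0.25)] = 0.2375
  C_13 = (-0.25)(-0.20) − (0.85)(-0.25) = 0.2625
  C_21 = −[(-0.15)(0.65) − (-0.25)(-0.20)] = 0.1475
  C_22 = (0.95)(0.65) − (-0.25)(-0.25) = 0.5550
  C_23 = −[(0.95)(-0.20) − (-0.15)(-0.25)] = 0.2275
  C_31 = (-0.15)(-0.30) − (-0.25)(0.85) = 0.2575
  C_32 = −[(0.95)(-0.30) − (-0.25)(-0.25)] = 0.3475
  C_33 = (0.95)(0.85) − (-0.15)(-0.25) = 0.7700
det(I−A) = Σ_j (I−A)_1j·C_1j = (0.95)(0.4925) + (-0.15)(0.2375) + (-0.25)(0.2625) = 0.366625
adj(I−A) = Cᵀ =
  [ 0.4925   0.1475   0.2575]
  [ 0.2375   0.5550   0.3475]
  [ 0.2625   0.2275   0.7700]
(I − A)⁻¹ = adj(I−A) / det(I−A) ≈
  [   1.3433     0.4023     0.7024]
  [   0.6478     1.5138     0.9478]
  [   0.7160     0.6205     2.1002]
Δx = (I − A)⁻¹ Δd with Δd having +80 in the Healthcare component and 0 elsewhere.
So Δx_H = L_HH · (+80), where L_HH = adj(I−A)_HH / det(I−A) = 0.7700 / 0.366625.
Δx_H = 0.7700 × (+80) / 0.366625 = 61.60 / 0.366625 ≈ 168.02.

Δx_H = 168.02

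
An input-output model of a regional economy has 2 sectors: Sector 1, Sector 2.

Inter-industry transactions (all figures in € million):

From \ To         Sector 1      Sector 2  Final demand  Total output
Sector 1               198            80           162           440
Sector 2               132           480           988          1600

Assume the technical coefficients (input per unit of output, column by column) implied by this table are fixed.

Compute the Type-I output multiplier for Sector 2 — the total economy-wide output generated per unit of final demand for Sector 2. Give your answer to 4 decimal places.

Technical coefficients a_ij = z_ij / X_j:
  a_11 = 198/440 = 0.45, a_21 = 132/440 = 0.30
  a_12 = 80/1600 = 0.05, a_22 = 480/1600 = 0.30
I − A =
  [   0.55    -0.05]
  [  -0.30     0.70]
det(I−A) = (0.55)(0.70) − (-0.05)(-0.30) = 0.3700
adj(I−A) = [[0.70, 0.05], [0.30, 0.55]]
(I − A)⁻¹ = adj(I−A) / det(I−A) ≈
  [   1.89189     0.13514]
  [   0.81081     1.48649]
The output multiplier for sector j is the column-j sum of the Leontief inverse (I − A)⁻¹ = adj(I−A) / det(I−A).
Column 2 of adj(I−A): (0.05, 0.55); det(I−A) = 0.3700.
m_2 = (0.05 + 0.55) / 0.3700 = 0.60 / 0.3700 ≈ 1.6216.

m_2 = 1.6216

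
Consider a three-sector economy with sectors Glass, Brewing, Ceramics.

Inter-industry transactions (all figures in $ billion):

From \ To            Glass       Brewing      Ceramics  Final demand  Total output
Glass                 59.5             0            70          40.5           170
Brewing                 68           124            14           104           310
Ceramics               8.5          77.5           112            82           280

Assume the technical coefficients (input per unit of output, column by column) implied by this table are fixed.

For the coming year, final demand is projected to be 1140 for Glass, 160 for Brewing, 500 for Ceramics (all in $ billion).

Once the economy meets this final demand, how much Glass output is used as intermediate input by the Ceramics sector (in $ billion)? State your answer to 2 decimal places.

Technical coefficients a_ij = z_ij / X_j:
  a_11 = 59.5/170 = 0.35, a_21 = 68/170 = 0.40, a_31 = 8.5/170 = 0.05
  a_12 = 0/310 = 0.00, a_22 = 124/310 = 0.40, a_32 = 77.5/310 = 0.25
  a_13 = 70/280 = 0.25, a_23 = 14/280 = 0.05, a_33 = 112/280 = 0.40
I − A =
  [   0.65     0.00    -0.25]
  [  -0.40     0.60    -0.05]
  [  -0.05    -0.25     0.60]
Cofactors of I−A, C_ij = (−1)^(i+j)·(minor ij) (rows/columns in the sector order above):
  C_11 = (0.60)(0.60) − (-0.05)(-0.25) = 0.3475
  C_12 = −[(-0.40)(0.60) − (-0.05)(-0.05)] = 0.2425
  C_13 = (-0.40)(-0.25) − (0.60)(-0.05) = 0.1300
  C_21 = −[(0.00)(0.60) − (-0.25)(-0.25)] = 0.0625
  C_22 = (0.65)(0.60) − (-0.25)(-0.05) = 0.3775
  C_23 = −[(0.65)(-0.25) − (0.00)(-0.05)] = 0.1625
  C_31 = (0.00)(-0.05) − (-0.25)(0.60) = 0.1500
  C_32 = −[(0.65)(-0.05) − (-0.25)(-0.40)] = 0.1325
  C_33 = (0.65)(0.60) − (0.00)(-0.40) = 0.3900
det(I−A) = Σ_j (I−A)_1j·C_1j = (0.65)(0.3475) + (0.00)(0.2425) + (-0.25)(0.1300) = 0.193375
adj(I−A) = Cᵀ =
  [ 0.3475   0.0625   0.1500]
  [ 0.2425   0.3775   0.1325]
  [ 0.1300   0.1625   0.3900]
(I − A)⁻¹ = adj(I−A) / det(I−A) ≈
  [   1.7970     0.3232     0.7757]
  [   1.2540     1.9522     0.6852]
  [   0.6723     0.8403     2.0168]
First solve x = (I − A)⁻¹ d = adj(I−A)·d / det(I−A); in particular x_3 = (0.1300·1140 + 0.1625·160 + 0.3900·500) / 0.193375 = 369.20 / 0.193375 ≈ 1909.2437.
Intermediate flow from 1 to 3: z_13 = a_13 · x_3 = 0.25 × 369.20 / 0.193375 = 92.30 / 0.193375 ≈ 477.31.

z_13 = 477.31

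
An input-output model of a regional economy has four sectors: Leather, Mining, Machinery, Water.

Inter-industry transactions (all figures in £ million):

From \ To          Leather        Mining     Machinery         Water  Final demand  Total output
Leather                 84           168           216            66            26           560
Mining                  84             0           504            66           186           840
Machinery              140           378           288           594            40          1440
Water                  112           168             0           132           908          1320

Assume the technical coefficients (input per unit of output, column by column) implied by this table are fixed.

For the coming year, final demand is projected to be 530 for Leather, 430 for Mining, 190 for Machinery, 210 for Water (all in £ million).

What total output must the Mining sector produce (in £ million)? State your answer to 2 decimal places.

Technical coefficients a_ij = z_ij / X_j:
  a_11 = 84/560 = 0.15, a_21 = 84/560 = 0.15, a_31 = 140/560 = 0.25, a_41 = 112/560 = 0.20
  a_12 = 168/840 = 0.20, a_22 = 0/840 = 0.00, a_32 = 378/840 = 0.45, a_42 = 168/840 = 0.20
  a_13 = 216/1440 = 0.15, a_23 = 504/1440 = 0.35, a_33 = 288/1440 = 0.20, a_43 = 0/1440 = 0.00
  a_14 = 66/1320 = 0.05, a_24 = 66/1320 = 0.05, a_34 = 594/1320 = 0.45, a_44 = 132/1320 = 0.10
I − A =
  [   0.85    -0.20    -0.15    -0.05]
  [  -0.15     1.00    -0.35    -0.05]
  [  -0.25    -0.45     0.80    -0.45]
  [  -0.20    -0.20     0.00     0.90]
Compute the cofactors C_ij = (−1)^(i+j)·(3×3 minor ij) of I−A; the adjugate is their transpose:
adj(I−A) = Cᵀ =
  [ 0.53875   0.22625   0.20000   0.14250]
  [ 0.22625   0.55675   0.28600   0.18650]
  [ 0.39125   0.48175   0.71600   0.40650]
  [ 0.17000   0.17400   0.10800   0.45700]
det(I−A) = Σ_j (I−A)_1j·C_1j = (0.85)(0.53875) + (-0.20)(0.22625) + (-0.15)(0.39125) + (-0.05)(0.17000) = 0.3455
(I − A)⁻¹ = adj(I−A) / det(I−A) ≈
  [   1.5593     0.6548     0.5789     0.4124]
  [   0.6548     1.6114     0.8278     0.5398]
  [   1.1324     1.3944     2.0724     1.1766]
  [   0.4920     0.5036     0.3126     1.3227]
x = (I − A)⁻¹ d = adj(I−A)·d / det(I−A), with det(I−A) = 0.3455:
  x_1 = (0.53875·530 + 0.22625·430 + 0.20000·190 + 0.14250·210) / 0.3455 = 450.75 / 0.3455 ≈ 1304.63
  x_2 = (0.22625·530 + 0.55675·430 + 0.28600·190 + 0.18650·210) / 0.3455 = 452.82 / 0.3455 ≈ 1310.62
  x_3 = (0.39125·530 + 0.48175·430 + 0.71600·190 + 0.40650·210) / 0.3455 = 635.92 / 0.3455 ≈ 1840.58
  x_4 = (0.17000·530 + 0.17400·430 + 0.10800·190 + 0.45700·210) / 0.3455 = 281.41 / 0.3455 ≈ 814.50

x_2 = 1310.62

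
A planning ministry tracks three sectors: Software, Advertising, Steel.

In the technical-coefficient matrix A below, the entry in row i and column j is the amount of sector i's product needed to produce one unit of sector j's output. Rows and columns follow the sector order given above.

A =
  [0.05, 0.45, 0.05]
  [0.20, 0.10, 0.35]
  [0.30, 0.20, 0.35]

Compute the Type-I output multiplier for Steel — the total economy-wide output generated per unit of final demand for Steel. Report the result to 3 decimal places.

I − A =
  [   0.95    -0.45    -0.05]
  [  -0.20     0.90    -0.35]
  [  -0.30    -0.20     0.65]
Cofactors of I−A, C_ij = (−1)^(i+j)·(minor ij) (rows/columns in the sector order above):
  C_11 = (0.90)(0.65) − (-0.35)(-0.20) = 0.5150
  C_12 = −[(-0.20)(0.65) − (-0.35)(-0.30)] = 0.2350
  C_13 = (-0.20)(-0.20) − (0.90)(-0.30) = 0.3100
  C_21 = −[(-0.45)(0.65) − (-0.05)(-0.20)] = 0.3025
  C_22 = (0.95)(0.65) − (-0.05)(-0.30) = 0.6025
  C_23 = −[(0.95)(-0.20) − (-0.45)(-0.30)] = 0.3250
  C_31 = (-0.45)(-0.35) − (-0.05)(0.90) = 0.2025
  C_32 = −[(0.95)(-0.35) − (-0.05)(-0.20)] = 0.3425
  C_33 = (0.95)(0.90) − (-0.45)(-0.20) = 0.7650
det(I−A) = Σ_j (I−A)_1j·C_1j = (0.95)(0.5150) + (-0.45)(0.2350) + (-0.05)(0.3100) = 0.3680
adj(I−A) = Cᵀ =
  [ 0.5150   0.3025   0.2025]
  [ 0.2350   0.6025   0.3425]
  [ 0.3100   0.3250   0.7650]
(I − A)⁻¹ = adj(I−A) / det(I−A) ≈
  [   1.3995     0.8220     0.5503]
  [   0.6386     1.6372     0.9307]
  [   0.8424     0.8832     2.0788]
The output multiplier for sector j is the column-j sum of the Leontief inverse (I − A)⁻¹ = adj(I−A) / det(I−A).
Column 3 of adj(I−A): (0.2025, 0.3425, 0.7650); det(I−A) = 0.3680.
m_3 = (0.2025 + 0.3425 + 0.7650) / 0.3680 = 1.31 / 0.3680 ≈ 3.560.

m_3 = 3.560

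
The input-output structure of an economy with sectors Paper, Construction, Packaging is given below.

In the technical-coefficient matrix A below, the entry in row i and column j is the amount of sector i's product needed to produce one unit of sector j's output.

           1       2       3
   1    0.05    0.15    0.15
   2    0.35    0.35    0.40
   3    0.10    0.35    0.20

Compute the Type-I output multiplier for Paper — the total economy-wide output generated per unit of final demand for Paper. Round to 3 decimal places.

I − A =
  [   0.95    -0.15    -0.15]
  [  -0.35     0.65    -0.40]
  [  -0.10    -0.35     0.80]
Cofactors of I−A, C_ij = (−1)^(i+j)·(minor ij) (rows/columns in the sector order above):
  C_11 = (0.65)(0.80) − (-0.40)(-0.35) = 0.3800
  C_12 = −[(-0.35)(0.80) − (-0.40)(-0.10)] = 0.3200
  C_13 = (-0.35)(-0.35) − (0.65)(-0.10) = 0.1875
  C_21 = −[(-0.15)(0.80) − (-0.15)(-0.35)] = 0.1725
  C_22 = (0.95)(0.80) − (-0.15)(-0.10) = 0.7450
  C_23 = −[(0.95)(-0.35) − (-0.15)(-0.10)] = 0.3475
  C_31 = (-0.15)(-0.40) − (-0.15)(0.65) = 0.1575
  C_32 = −[(0.95)(-0.40) − (-0.15)(-0.35)] = 0.4325
  C_33 = (0.95)(0.65) − (-0.15)(-0.35) = 0.5650
det(I−A) = Σ_j (I−A)_1j·C_1j = (0.95)(0.3800) + (-0.15)(0.3200) + (-0.15)(0.1875) = 0.284875
adj(I−A) = Cᵀ =
  [ 0.3800   0.1725   0.1575]
  [ 0.3200   0.7450   0.4325]
  [ 0.1875   0.3475   0.5650]
(I − A)⁻¹ = adj(I−A) / det(I−A) ≈
  [   1.3339     0.6055     0.5529]
  [   1.1233     2.6152     1.5182]
  [   0.6582     1.2198     1.9833]
The output multiplier for sector j is the column-j sum of the Leontief inverse (I − A)⁻¹ = adj(I−A) / det(I−A).
Column 1 of adj(I−A): (0.3800, 0.3200, 0.1875); det(I−A) = 0.284875.
m_1 = (0.3800 + 0.3200 + 0.1875) / 0.284875 = 0.8875 / 0.284875 ≈ 3.115.

m_1 = 3.115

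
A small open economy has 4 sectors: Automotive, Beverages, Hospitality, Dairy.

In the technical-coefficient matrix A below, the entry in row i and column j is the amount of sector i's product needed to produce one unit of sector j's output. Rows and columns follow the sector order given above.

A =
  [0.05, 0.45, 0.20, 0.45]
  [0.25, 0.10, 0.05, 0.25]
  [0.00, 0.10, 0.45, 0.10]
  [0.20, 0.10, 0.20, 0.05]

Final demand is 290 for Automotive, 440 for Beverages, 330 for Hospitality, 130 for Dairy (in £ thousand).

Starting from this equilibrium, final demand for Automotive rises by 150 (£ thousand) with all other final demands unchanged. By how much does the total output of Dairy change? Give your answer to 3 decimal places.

Δx_4 = 63.660

I − A =
  [   0.95    -0.45    -0.20    -0.45]
  [  -0.25     0.90    -0.05    -0.25]
  [   0.00    -0.10     0.55    -0.10]
  [  -0.20    -0.10    -0.20     0.95]
Compute the cofactors C_ij = (−1)^(i+j)·(3×3 minor ij) of I−A; the adjugate is their transpose:
adj(I−A) = Cᵀ =
  [ 0.428250   0.280875   0.293125   0.307625]
  [ 0.154125   0.423875   0.168125   0.202250]
  [ 0.049250   0.099750   0.566875   0.109250]
  [ 0.116750   0.124750   0.198750   0.398625]
det(I−A) = Σ_j (I−A)_1j·C_1j = (0.95)(0.428250) + (-0.45)(0.154125) + (-0.20)(0.049250) + (-0.45)(0.116750) = 0.27509375
(I − A)⁻¹ = adj(I−A) / det(I−A) ≈
  [   1.5567     1.0210     1.0655     1.1183]
  [   0.5603     1.5408     0.6112     0.7352]
  [   0.1790     0.3626     2.0607     0.3971]
  [   0.4244     0.4535     0.7225     1.4491]
Δx = (I − A)⁻¹ Δd with Δd having +150 in the Automotive component and 0 elsewhere.
So Δx_4 = L_41 · (+150), where L_41 = adj(I−A)_41 / det(I−A) = 0.116750 / 0.27509375.
Δx_4 = 0.116750 × (+150) / 0.27509375 = 17.5125 / 0.27509375 ≈ 63.660.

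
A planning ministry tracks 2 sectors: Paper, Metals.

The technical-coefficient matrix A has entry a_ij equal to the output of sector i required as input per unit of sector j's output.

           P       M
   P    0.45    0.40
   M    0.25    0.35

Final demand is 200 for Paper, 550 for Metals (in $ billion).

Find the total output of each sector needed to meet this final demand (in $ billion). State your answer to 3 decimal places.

I − A =
  [   0.55    -0.40]
  [  -0.25     0.65]
det(I−A) = (0.55)(0.65) − (-0.40)(-0.25) = 0.2575
adj(I−A) = [[0.65, 0.40], [0.25, 0.55]]
(I − A)⁻¹ = adj(I−A) / det(I−A) ≈
  [   2.5243     1.5534]
  [   0.9709     2.1359]
x = (I − A)⁻¹ d = adj(I−A)·d / det(I−A), with det(I−A) = 0.2575:
  x_P = (0.65·200 + 0.40·550) / 0.2575 = 350.00 / 0.2575 ≈ 1359.223
  x_M = (0.25·200 + 0.55·550) / 0.2575 = 352.50 / 0.2575 ≈ 1368.932

x_P = 1359.223, x_M = 1368.932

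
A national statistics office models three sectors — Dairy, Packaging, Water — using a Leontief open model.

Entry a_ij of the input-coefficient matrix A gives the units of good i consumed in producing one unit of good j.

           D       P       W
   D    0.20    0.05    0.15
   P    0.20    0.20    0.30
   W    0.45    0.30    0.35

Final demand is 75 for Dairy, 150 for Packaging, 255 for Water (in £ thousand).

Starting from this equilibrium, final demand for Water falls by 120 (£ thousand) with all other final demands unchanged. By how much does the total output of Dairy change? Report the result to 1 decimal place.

I − A =
  [   0.80    -0.05    -0.15]
  [  -0.20     0.80    -0.30]
  [  -0.45    -0.30     0.65]
Cofactors of I−A, C_ij = (−1)^(i+j)·(minor ij) (rows/columns in the sector order above):
  C_11 = (0.80)(0.65) − (-0.30)(-0.30) = 0.4300
  C_12 = −[(-0.20)(0.65) − (-0.30)(-0.45)] = 0.2650
  C_13 = (-0.20)(-0.30) − (0.80)(-0.45) = 0.4200
  C_21 = −[(-0.05)(0.65) − (-0.15)(-0.30)] = 0.0775
  C_22 = (0.80)(0.65) − (-0.15)(-0.45) = 0.4525
  C_23 = −[(0.80)(-0.30) − (-0.05)(-0.45)] = 0.2625
  C_31 = (-0.05)(-0.30) − (-0.15)(0.80) = 0.1350
  C_32 = −[(0.80)(-0.30) − (-0.15)(-0.20)] = 0.2700
  C_33 = (0.80)(0.80) − (-0.05)(-0.20) = 0.6300
det(I−A) = Σ_j (I−A)_1j·C_1j = (0.80)(0.4300) + (-0.05)(0.2650) + (-0.15)(0.4200) = 0.26775
adj(I−A) = Cᵀ =
  [ 0.4300   0.0775   0.1350]
  [ 0.2650   0.4525   0.2700]
  [ 0.4200   0.2625   0.6300]
(I − A)⁻¹ = adj(I−A) / det(I−A) ≈
  [   1.6060     0.2894     0.5042]
  [   0.9897     1.6900     1.0084]
  [   1.5686     0.9804     2.3529]
Δx = (I − A)⁻¹ Δd with Δd having -120 in the Water component and 0 elsewhere.
So Δx_D = L_DW · (-120), where L_DW = adj(I−A)_DW / det(I−A) = 0.1350 / 0.26775.
Δx_D = 0.1350 × (-120) / 0.26775 = -16.20 / 0.26775 ≈ -60.5.

Δx_D = -60.5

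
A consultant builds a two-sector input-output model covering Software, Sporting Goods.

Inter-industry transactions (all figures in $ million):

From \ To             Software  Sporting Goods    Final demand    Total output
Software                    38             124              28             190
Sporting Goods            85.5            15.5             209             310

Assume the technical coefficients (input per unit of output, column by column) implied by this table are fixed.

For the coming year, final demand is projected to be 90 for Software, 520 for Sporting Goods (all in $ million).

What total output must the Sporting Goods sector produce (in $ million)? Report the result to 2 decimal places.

x_2 = 787.07

Technical coefficients a_ij = z_ij / X_j:
  a_11 = 38/190 = 0.20, a_21 = 85.5/190 = 0.45
  a_12 = 124/310 = 0.40, a_22 = 15.5/310 = 0.05
I − A =
  [   0.80    -0.40]
  [  -0.45     0.95]
det(I−A) = (0.80)(0.95) − (-0.40)(-0.45) = 0.5800
adj(I−A) = [[0.95, 0.40], [0.45, 0.80]]
(I − A)⁻¹ = adj(I−A) / det(I−A) ≈
  [   1.6379     0.6897]
  [   0.7759     1.3793]
x = (I − A)⁻¹ d = adj(I−A)·d / det(I−A), with det(I−A) = 0.5800:
  x_1 = (0.95·90 + 0.40·520) / 0.5800 = 293.50 / 0.5800 ≈ 506.03
  x_2 = (0.45·90 + 0.80·520) / 0.5800 = 456.50 / 0.5800 ≈ 787.07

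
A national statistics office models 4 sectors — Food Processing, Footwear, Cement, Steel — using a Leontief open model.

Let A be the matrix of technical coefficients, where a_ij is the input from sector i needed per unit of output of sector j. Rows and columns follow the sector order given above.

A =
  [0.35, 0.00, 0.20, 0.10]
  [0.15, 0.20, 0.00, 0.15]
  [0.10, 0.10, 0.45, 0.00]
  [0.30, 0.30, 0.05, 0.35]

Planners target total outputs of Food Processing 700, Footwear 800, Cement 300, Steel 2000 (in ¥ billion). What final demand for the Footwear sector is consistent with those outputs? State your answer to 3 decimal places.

d_2 = 235.000

I − A =
  [   0.65     0.00    -0.20    -0.10]
  [  -0.15     0.80     0.00    -0.15]
  [  -0.10    -0.10     0.55     0.00]
  [  -0.30    -0.30    -0.05     0.65]
d = (I − A) x:
  d_1 = (+0.65)·700 + (+0.00)·800 + (-0.20)·300 + (-0.10)·2000 = 195.000
  d_2 = (-0.15)·700 + (+0.80)·800 + (+0.00)·300 + (-0.15)·2000 = 235.000
  d_3 = (-0.10)·700 + (-0.10)·800 + (+0.55)·300 + (+0.00)·2000 = 15.000
  d_4 = (-0.30)·700 + (-0.30)·800 + (-0.05)·300 + (+0.65)·2000 = 835.000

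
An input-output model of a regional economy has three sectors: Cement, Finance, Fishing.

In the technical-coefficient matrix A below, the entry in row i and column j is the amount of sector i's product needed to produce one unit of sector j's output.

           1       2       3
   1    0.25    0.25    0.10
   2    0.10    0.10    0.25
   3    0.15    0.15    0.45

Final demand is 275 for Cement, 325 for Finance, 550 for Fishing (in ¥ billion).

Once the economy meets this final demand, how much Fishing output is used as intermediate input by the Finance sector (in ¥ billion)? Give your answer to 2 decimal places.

I − A =
  [   0.75    -0.25    -0.10]
  [  -0.10     0.90    -0.25]
  [  -0.15    -0.15     0.55]
Cofactors of I−A, C_ij = (−1)^(i+j)·(minor ij) (rows/columns in the sector order above):
  C_11 = (0.90)(0.55) − (-0.25)(-0.15) = 0.4575
  C_12 = −[(-0.10)(0.55) − (-0.25)(-0.15)] = 0.0925
  C_13 = (-0.10)(-0.15) − (0.90)(-0.15) = 0.1500
  C_21 = −[(-0.25)(0.55) − (-0.10)(-0.15)] = 0.1525
  C_22 = (0.75)(0.55) − (-0.10)(-0.15) = 0.3975
  C_23 = −[(0.75)(-0.15) − (-0.25)(-0.15)] = 0.1500
  C_31 = (-0.25)(-0.25) − (-0.10)(0.90) = 0.1525
  C_32 = −[(0.75)(-0.25) − (-0.10)(-0.10)] = 0.1975
  C_33 = (0.75)(0.90) − (-0.25)(-0.10) = 0.6500
det(I−A) = Σ_j (I−A)_1j·C_1j = (0.75)(0.4575) + (-0.25)(0.0925) + (-0.10)(0.1500) = 0.3050
adj(I−A) = Cᵀ =
  [ 0.4575   0.1525   0.1525]
  [ 0.0925   0.3975   0.1975]
  [ 0.1500   0.1500   0.6500]
(I − A)⁻¹ = adj(I−A) / det(I−A) ≈
  [   1.5000     0.5000     0.5000]
  [   0.3033     1.3033     0.6475]
  [   0.4918     0.4918     2.1311]
First solve x = (I − A)⁻¹ d = adj(I−A)·d / det(I−A); in particular x_2 = (0.0925·275 + 0.3975·325 + 0.1975·550) / 0.3050 = 263.25 / 0.3050 ≈ 863.1148.
Intermediate flow from 3 to 2: z_32 = a_32 · x_2 = 0.15 × 263.25 / 0.3050 = 39.4875 / 0.3050 ≈ 129.47.

z_32 = 129.47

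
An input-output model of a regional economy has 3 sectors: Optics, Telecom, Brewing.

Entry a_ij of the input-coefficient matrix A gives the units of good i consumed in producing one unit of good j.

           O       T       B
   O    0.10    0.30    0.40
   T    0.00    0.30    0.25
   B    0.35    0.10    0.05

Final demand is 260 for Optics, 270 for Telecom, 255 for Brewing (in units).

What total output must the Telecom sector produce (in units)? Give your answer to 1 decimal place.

I − A =
  [   0.90    -0.30    -0.40]
  [   0.00     0.70    -0.25]
  [  -0.35    -0.10     0.95]
Cofactors of I−A, C_ij = (−1)^(i+j)·(minor ij) (rows/columns in the sector order above):
  C_11 = (0.70)(0.95) − (-0.25)(-0.10) = 0.6400
  C_12 = −[(0.00)(0.95) − (-0.25)(-0.35)] = 0.0875
  C_13 = (0.00)(-0.10) − (0.70)(-0.35) = 0.2450
  C_21 = −[(-0.30)(0.95) − (-0.40)(-0.10)] = 0.3250
  C_22 = (0.90)(0.95) − (-0.40)(-0.35) = 0.7150
  C_23 = −[(0.90)(-0.10) − (-0.30)(-0.35)] = 0.1950
  C_31 = (-0.30)(-0.25) − (-0.40)(0.70) = 0.3550
  C_32 = −[(0.90)(-0.25) − (-0.40)(0.00)] = 0.2250
  C_33 = (0.90)(0.70) − (-0.30)(0.00) = 0.6300
det(I−A) = Σ_j (I−A)_1j·C_1j = (0.90)(0.6400) + (-0.30)(0.0875) + (-0.40)(0.2450) = 0.45175
adj(I−A) = Cᵀ =
  [ 0.6400   0.3250   0.3550]
  [ 0.0875   0.7150   0.2250]
  [ 0.2450   0.1950   0.6300]
(I − A)⁻¹ = adj(I−A) / det(I−A) ≈
  [   1.4167     0.7194     0.7858]
  [   0.1937     1.5827     0.4981]
  [   0.5423     0.4317     1.3946]
x = (I − A)⁻¹ d = adj(I−A)·d / det(I−A), with det(I−A) = 0.45175:
  x_O = (0.6400·260 + 0.3250·270 + 0.3550·255) / 0.45175 = 344.675 / 0.45175 ≈ 763.0
  x_T = (0.0875·260 + 0.7150·270 + 0.2250·255) / 0.45175 = 273.175 / 0.45175 ≈ 604.7
  x_B = (0.2450·260 + 0.1950·270 + 0.6300·255) / 0.45175 = 277.00 / 0.45175 ≈ 613.2

x_T = 604.7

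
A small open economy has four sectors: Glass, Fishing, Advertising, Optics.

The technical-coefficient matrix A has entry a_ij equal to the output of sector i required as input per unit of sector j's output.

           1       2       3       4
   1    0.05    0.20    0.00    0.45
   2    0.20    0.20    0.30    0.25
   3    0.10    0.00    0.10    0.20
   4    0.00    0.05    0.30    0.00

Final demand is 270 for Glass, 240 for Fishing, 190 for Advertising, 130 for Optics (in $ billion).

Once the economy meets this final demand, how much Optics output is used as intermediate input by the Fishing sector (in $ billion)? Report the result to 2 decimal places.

I − A =
  [   0.95    -0.20     0.00    -0.45]
  [  -0.20     0.80    -0.30    -0.25]
  [  -0.10     0.00     0.90    -0.20]
  [   0.00    -0.05    -0.30     1.00]
Compute the cofactors C_ij = (−1)^(i+j)·(3×3 minor ij) of I−A; the adjugate is their transpose:
adj(I−A) = Cᵀ =
  [ 0.657750   0.188250   0.189750   0.381000]
  [ 0.205500   0.784500   0.383250   0.365250]
  [ 0.080750   0.031750   0.703625   0.185000]
  [ 0.034500   0.048750   0.230250   0.642000]
det(I−A) = Σ_j (I−A)_1j·C_1j = (0.95)(0.657750) + (-0.20)(0.205500) + (0.00)(0.080750) + (-0.45)(0.034500) = 0.5682375
(I − A)⁻¹ = adj(I−A) / det(I−A) ≈
  [   1.1575     0.3313     0.3339     0.6705]
  [   0.3616     1.3806     0.6745     0.6428]
  [   0.1421     0.0559     1.2383     0.3256]
  [   0.0607     0.0858     0.4052     1.1298]
First solve x = (I − A)⁻¹ d = adj(I−A)·d / det(I−A); in particular x_2 = (0.205500·270 + 0.784500·240 + 0.383250·190 + 0.365250·130) / 0.5682375 = 364.065 / 0.5682375 ≈ 640.6916.
Intermediate flow from 4 to 2: z_42 = a_42 · x_2 = 0.05 × 364.065 / 0.5682375 = 18.20325 / 0.5682375 ≈ 32.03.

z_42 = 32.03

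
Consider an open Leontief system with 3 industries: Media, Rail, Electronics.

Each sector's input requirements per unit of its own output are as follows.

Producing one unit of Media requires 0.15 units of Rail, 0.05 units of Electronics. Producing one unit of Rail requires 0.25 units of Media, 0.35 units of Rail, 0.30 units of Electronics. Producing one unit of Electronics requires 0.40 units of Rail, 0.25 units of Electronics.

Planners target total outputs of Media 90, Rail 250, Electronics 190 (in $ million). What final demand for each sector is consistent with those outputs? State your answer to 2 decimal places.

I − A =
  [   1.00    -0.25     0.00]
  [  -0.15     0.65    -0.40]
  [  -0.05    -0.30     0.75]
d = (I − A) x:
  d_M = (+1.00)·90 + (-0.25)·250 + (+0.00)·190 = 27.50
  d_R = (-0.15)·90 + (+0.65)·250 + (-0.40)·190 = 73.00
  d_E = (-0.05)·90 + (-0.30)·250 + (+0.75)·190 = 63.00

d_M = 27.50, d_R = 73.00, d_E = 63.00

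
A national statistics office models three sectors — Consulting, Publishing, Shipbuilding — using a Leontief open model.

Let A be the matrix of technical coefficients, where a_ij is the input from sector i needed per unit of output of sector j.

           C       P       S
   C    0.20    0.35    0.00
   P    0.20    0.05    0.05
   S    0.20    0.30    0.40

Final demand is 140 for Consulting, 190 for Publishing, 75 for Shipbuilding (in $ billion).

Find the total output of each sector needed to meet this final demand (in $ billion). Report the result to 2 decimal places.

x_C = 298.40, x_P = 282.06, x_S = 365.50

I − A =
  [   0.80    -0.35     0.00]
  [  -0.20     0.95    -0.05]
  [  -0.20    -0.30     0.60]
Cofactors of I−A, C_ij = (−1)^(i+j)·(minor ij) (rows/columns in the sector order above):
  C_11 = (0.95)(0.60) − (-0.05)(-0.30) = 0.5550
  C_12 = −[(-0.20)(0.60) − (-0.05)(-0.20)] = 0.1300
  C_13 = (-0.20)(-0.30) − (0.95)(-0.20) = 0.2500
  C_21 = −[(-0.35)(0.60) − (0.00)(-0.30)] = 0.2100
  C_22 = (0.80)(0.60) − (0.00)(-0.20) = 0.4800
  C_23 = −[(0.80)(-0.30) − (-0.35)(-0.20)] = 0.3100
  C_31 = (-0.35)(-0.05) − (0.00)(0.95) = 0.0175
  C_32 = −[(0.80)(-0.05) − (0.00)(-0.20)] = 0.0400
  C_33 = (0.80)(0.95) − (-0.35)(-0.20) = 0.6900
det(I−A) = Σ_j (I−A)_1j·C_1j = (0.80)(0.5550) + (-0.35)(0.1300) + (0.00)(0.2500) = 0.3985
adj(I−A) = Cᵀ =
  [ 0.5550   0.2100   0.0175]
  [ 0.1300   0.4800   0.0400]
  [ 0.2500   0.3100   0.6900]
(I − A)⁻¹ = adj(I−A) / det(I−A) ≈
  [   1.3927     0.5270     0.0439]
  [   0.3262     1.2045     0.1004]
  [   0.6274     0.7779     1.7315]
x = (I − A)⁻¹ d = adj(I−A)·d / det(I−A), with det(I−A) = 0.3985:
  x_C = (0.5550·140 + 0.2100·190 + 0.0175·75) / 0.3985 = 118.9125 / 0.3985 ≈ 298.40
  x_P = (0.1300·140 + 0.4800·190 + 0.0400·75) / 0.3985 = 112.40 / 0.3985 ≈ 282.06
  x_S = (0.2500·140 + 0.3100·190 + 0.6900·75) / 0.3985 = 145.65 / 0.3985 ≈ 365.50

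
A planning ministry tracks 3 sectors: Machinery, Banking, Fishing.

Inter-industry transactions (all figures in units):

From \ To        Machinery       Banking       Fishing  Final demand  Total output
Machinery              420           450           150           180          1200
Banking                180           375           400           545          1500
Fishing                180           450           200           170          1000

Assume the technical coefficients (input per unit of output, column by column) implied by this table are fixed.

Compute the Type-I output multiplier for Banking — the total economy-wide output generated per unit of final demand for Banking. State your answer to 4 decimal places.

m_B = 4.3627

Technical coefficients a_ij = z_ij / X_j:
  a_MM = 420/1200 = 0.35, a_BM = 180/1200 = 0.15, a_FM = 180/1200 = 0.15
  a_MB = 450/1500 = 0.30, a_BB = 375/1500 = 0.25, a_FB = 450/1500 = 0.30
  a_MF = 150/1000 = 0.15, a_BF = 400/1000 = 0.40, a_FF = 200/1000 = 0.20
I − A =
  [   0.65    -0.30    -0.15]
  [  -0.15     0.75    -0.40]
  [  -0.15    -0.30     0.80]
Cofactors of I−A, C_ij = (−1)^(i+j)·(minor ij) (rows/columns in the sector order above):
  C_11 = (0.75)(0.80) − (-0.40)(-0.30) = 0.4800
  C_12 = −[(-0.15)(0.80) − (-0.40)(-0.15)] = 0.1800
  C_13 = (-0.15)(-0.30) − (0.75)(-0.15) = 0.1575
  C_21 = −[(-0.30)(0.80) − (-0.15)(-0.30)] = 0.2850
  C_22 = (0.65)(0.80) − (-0.15)(-0.15) = 0.4975
  C_23 = −[(0.65)(-0.30) − (-0.30)(-0.15)] = 0.2400
  C_31 = (-0.30)(-0.40) − (-0.15)(0.75) = 0.2325
  C_32 = −[(0.65)(-0.40) − (-0.15)(-0.15)] = 0.2825
  C_33 = (0.65)(0.75) − (-0.30)(-0.15) = 0.4425
det(I−A) = Σ_j (I−A)_1j·C_1j = (0.65)(0.4800) + (-0.30)(0.1800) + (-0.15)(0.1575) = 0.234375
adj(I−A) = Cᵀ =
  [ 0.4800   0.2850   0.2325]
  [ 0.1800   0.4975   0.2825]
  [ 0.1575   0.2400   0.4425]
(I − A)⁻¹ = adj(I−A) / det(I−A) ≈
  [   2.04800     1.21600     0.99200]
  [   0.76800     2.12267     1.20533]
  [   0.67200     1.02400     1.88800]
The output multiplier for sector j is the column-j sum of the Leontief inverse (I − A)⁻¹ = adj(I−A) / det(I−A).
Column B of adj(I−A): (0.2850, 0.4975, 0.2400); det(I−A) = 0.234375.
m_B = (0.2850 + 0.4975 + 0.2400) / 0.234375 = 1.0225 / 0.234375 ≈ 4.3627.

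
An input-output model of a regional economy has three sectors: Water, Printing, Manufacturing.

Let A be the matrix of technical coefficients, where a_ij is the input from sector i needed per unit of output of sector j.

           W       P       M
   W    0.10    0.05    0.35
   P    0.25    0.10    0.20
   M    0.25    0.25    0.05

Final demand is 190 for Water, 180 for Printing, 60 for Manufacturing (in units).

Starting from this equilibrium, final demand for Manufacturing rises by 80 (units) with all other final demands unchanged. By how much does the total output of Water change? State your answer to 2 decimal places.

I − A =
  [   0.90    -0.05    -0.35]
  [  -0.25     0.90    -0.20]
  [  -0.25    -0.25     0.95]
Cofactors of I−A, C_ij = (−1)^(i+j)·(minor ij) (rows/columns in the sector order above):
  C_11 = (0.90)(0.95) − (-0.20)(-0.25) = 0.8050
  C_12 = −[(-0.25)(0.95) − (-0.20)(-0.25)] = 0.2875
  C_13 = (-0.25)(-0.25) − (0.90)(-0.25) = 0.2875
  C_21 = −[(-0.05)(0.95) − (-0.35)(-0.25)] = 0.1350
  C_22 = (0.90)(0.95) − (-0.35)(-0.25) = 0.7675
  C_23 = −[(0.90)(-0.25) − (-0.05)(-0.25)] = 0.2375
  C_31 = (-0.05)(-0.20) − (-0.35)(0.90) = 0.3250
  C_32 = −[(0.90)(-0.20) − (-0.35)(-0.25)] = 0.2675
  C_33 = (0.90)(0.90) − (-0.05)(-0.25) = 0.7975
det(I−A) = Σ_j (I−A)_1j·C_1j = (0.90)(0.8050) + (-0.05)(0.2875) + (-0.35)(0.2875) = 0.6095
adj(I−A) = Cᵀ =
  [ 0.8050   0.1350   0.3250]
  [ 0.2875   0.7675   0.2675]
  [ 0.2875   0.2375   0.7975]
(I − A)⁻¹ = adj(I−A) / det(I−A) ≈
  [   1.3208     0.2215     0.5332]
  [   0.4717     1.2592     0.4389]
  [   0.4717     0.3897     1.3084]
Δx = (I − A)⁻¹ Δd with Δd having +80 in the Manufacturing component and 0 elsewhere.
So Δx_W = L_WM · (+80), where L_WM = adj(I−A)_WM / det(I−A) = 0.3250 / 0.6095.
Δx_W = 0.3250 × (+80) / 0.6095 = 26.00 / 0.6095 ≈ 42.66.

Δx_W = 42.66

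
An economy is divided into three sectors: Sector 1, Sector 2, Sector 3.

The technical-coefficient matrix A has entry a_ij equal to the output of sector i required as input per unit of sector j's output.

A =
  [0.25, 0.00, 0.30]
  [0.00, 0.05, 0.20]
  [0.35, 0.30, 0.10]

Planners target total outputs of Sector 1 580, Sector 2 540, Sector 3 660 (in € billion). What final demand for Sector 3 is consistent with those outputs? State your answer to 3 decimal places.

d_3 = 229.000

I − A =
  [   0.75     0.00    -0.30]
  [   0.00     0.95    -0.20]
  [  -0.35    -0.30     0.90]
d = (I − A) x:
  d_1 = (+0.75)·580 + (+0.00)·540 + (-0.30)·660 = 237.000
  d_2 = (+0.00)·580 + (+0.95)·540 + (-0.20)·660 = 381.000
  d_3 = (-0.35)·580 + (-0.30)·540 + (+0.90)·660 = 229.000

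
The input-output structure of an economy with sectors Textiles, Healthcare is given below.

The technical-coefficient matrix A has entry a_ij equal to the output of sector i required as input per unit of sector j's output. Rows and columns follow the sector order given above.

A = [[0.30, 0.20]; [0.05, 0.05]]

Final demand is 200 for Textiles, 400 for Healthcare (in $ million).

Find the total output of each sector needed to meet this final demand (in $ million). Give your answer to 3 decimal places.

I − A =
  [   0.70    -0.20]
  [  -0.05     0.95]
det(I−A) = (0.70)(0.95) − (-0.20)(-0.05) = 0.6550
adj(I−A) = [[0.95, 0.20], [0.05, 0.70]]
(I − A)⁻¹ = adj(I−A) / det(I−A) ≈
  [   1.4504     0.3053]
  [   0.0763     1.0687]
x = (I − A)⁻¹ d = adj(I−A)·d / det(I−A), with det(I−A) = 0.6550:
  x_T = (0.95·200 + 0.20·400) / 0.6550 = 270.00 / 0.6550 ≈ 412.214
  x_H = (0.05·200 + 0.70·400) / 0.6550 = 290.00 / 0.6550 ≈ 442.748

x_T = 412.214, x_H = 442.748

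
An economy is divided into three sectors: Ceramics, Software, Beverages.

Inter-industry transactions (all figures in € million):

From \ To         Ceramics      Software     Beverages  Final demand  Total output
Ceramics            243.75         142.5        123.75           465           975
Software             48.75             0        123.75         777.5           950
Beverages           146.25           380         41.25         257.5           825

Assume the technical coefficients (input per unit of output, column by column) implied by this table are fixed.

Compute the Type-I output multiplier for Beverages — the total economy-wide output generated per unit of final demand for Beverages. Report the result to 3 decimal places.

Technical coefficients a_ij = z_ij / X_j:
  a_CC = 243.75/975 = 0.25, a_SC = 48.75/975 = 0.05, a_BC = 146.25/975 = 0.15
  a_CS = 142.5/950 = 0.15, a_SS = 0/950 = 0.00, a_BS = 380/950 = 0.40
  a_CB = 123.75/825 = 0.15, a_SB = 123.75/825 = 0.15, a_BB = 41.25/825 = 0.05
I − A =
  [   0.75    -0.15    -0.15]
  [  -0.05     1.00    -0.15]
  [  -0.15    -0.40     0.95]
Cofactors of I−A, C_ij = (−1)^(i+j)·(minor ij) (rows/columns in the sector order above):
  C_11 = (1.00)(0.95) − (-0.15)(-0.40) = 0.8900
  C_12 = −[(-0.05)(0.95) − (-0.15)(-0.15)] = 0.0700
  C_13 = (-0.05)(-0.40) − (1.00)(-0.15) = 0.1700
  C_21 = −[(-0.15)(0.95) − (-0.15)(-0.40)] = 0.2025
  C_22 = (0.75)(0.95) − (-0.15)(-0.15) = 0.6900
  C_23 = −[(0.75)(-0.40) − (-0.15)(-0.15)] = 0.3225
  C_31 = (-0.15)(-0.15) − (-0.15)(1.00) = 0.1725
  C_32 = −[(0.75)(-0.15) − (-0.15)(-0.05)] = 0.1200
  C_33 = (0.75)(1.00) − (-0.15)(-0.05) = 0.7425
det(I−A) = Σ_j (I−A)_1j·C_1j = (0.75)(0.8900) + (-0.15)(0.0700) + (-0.15)(0.1700) = 0.6315
adj(I−A) = Cᵀ =
  [ 0.8900   0.2025   0.1725]
  [ 0.0700   0.6900   0.1200]
  [ 0.1700   0.3225   0.7425]
(I − A)⁻¹ = adj(I−A) / det(I−A) ≈
  [   1.4093     0.3207     0.2732]
  [   0.1108     1.0926     0.1900]
  [   0.2692     0.5107     1.1758]
The output multiplier for sector j is the column-j sum of the Leontief inverse (I − A)⁻¹ = adj(I−A) / det(I−A).
Column B of adj(I−A): (0.1725, 0.1200, 0.7425); det(I−A) = 0.6315.
m_B = (0.1725 + 0.1200 + 0.7425) / 0.6315 = 1.035 / 0.6315 ≈ 1.639.

m_B = 1.639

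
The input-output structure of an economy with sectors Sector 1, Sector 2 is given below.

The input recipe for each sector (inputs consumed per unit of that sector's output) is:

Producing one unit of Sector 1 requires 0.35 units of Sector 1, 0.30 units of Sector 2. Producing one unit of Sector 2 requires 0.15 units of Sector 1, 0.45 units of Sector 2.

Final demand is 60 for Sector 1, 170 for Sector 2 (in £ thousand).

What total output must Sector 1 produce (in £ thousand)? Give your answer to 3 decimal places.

I − A =
  [   0.65    -0.15]
  [  -0.30     0.55]
det(I−A) = (0.65)(0.55) − (-0.15)(-0.30) = 0.3125
adj(I−A) = [[0.55, 0.15], [0.30, 0.65]]
(I − A)⁻¹ = adj(I−A) / det(I−A) ≈
  [   1.7600     0.4800]
  [   0.9600     2.0800]
x = (I − A)⁻¹ d = adj(I−A)·d / det(I−A), with det(I−A) = 0.3125:
  x_1 = (0.55·60 + 0.15·170) / 0.3125 = 58.50 / 0.3125 = 187.200
  x_2 = (0.30·60 + 0.65·170) / 0.3125 = 128.50 / 0.3125 = 411.200

x_1 = 187.200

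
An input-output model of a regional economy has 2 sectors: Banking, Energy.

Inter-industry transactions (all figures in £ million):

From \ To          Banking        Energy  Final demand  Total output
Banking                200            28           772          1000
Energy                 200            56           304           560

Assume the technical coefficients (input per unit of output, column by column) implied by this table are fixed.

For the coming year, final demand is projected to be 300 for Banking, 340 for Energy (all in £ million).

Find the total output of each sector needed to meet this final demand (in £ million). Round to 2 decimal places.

Technical coefficients a_ij = z_ij / X_j:
  a_BB = 200/1000 = 0.20, a_EB = 200/1000 = 0.20
  a_BE = 28/560 = 0.05, a_EE = 56/560 = 0.10
I − A =
  [   0.80    -0.05]
  [  -0.20     0.90]
det(I−A) = (0.80)(0.90) − (-0.05)(-0.20) = 0.7100
adj(I−A) = [[0.90, 0.05], [0.20, 0.80]]
(I − A)⁻¹ = adj(I−A) / det(I−A) ≈
  [   1.2676     0.0704]
  [   0.2817     1.1268]
x = (I − A)⁻¹ d = adj(I−A)·d / det(I−A), with det(I−A) = 0.7100:
  x_B = (0.90·300 + 0.05·340) / 0.7100 = 287.00 / 0.7100 ≈ 404.23
  x_E = (0.20·300 + 0.80·340) / 0.7100 = 332.00 / 0.7100 ≈ 467.61

x_B = 404.23, x_E = 467.61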